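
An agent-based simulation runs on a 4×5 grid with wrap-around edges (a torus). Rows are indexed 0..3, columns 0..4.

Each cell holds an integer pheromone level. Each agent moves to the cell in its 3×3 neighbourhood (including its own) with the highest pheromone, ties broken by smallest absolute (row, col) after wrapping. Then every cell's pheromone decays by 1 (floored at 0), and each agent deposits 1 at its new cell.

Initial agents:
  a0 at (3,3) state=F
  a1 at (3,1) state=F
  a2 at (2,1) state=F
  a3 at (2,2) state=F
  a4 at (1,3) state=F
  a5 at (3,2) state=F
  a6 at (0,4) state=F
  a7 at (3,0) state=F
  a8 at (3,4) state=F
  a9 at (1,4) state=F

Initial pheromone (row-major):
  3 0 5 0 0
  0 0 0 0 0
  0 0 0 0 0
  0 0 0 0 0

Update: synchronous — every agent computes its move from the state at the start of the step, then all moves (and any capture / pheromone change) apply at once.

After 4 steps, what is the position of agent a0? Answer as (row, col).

(0, 2)

t=1: a0@(0,2) a1@(0,2) a2@(1,0) a3@(1,1) a4@(0,2) a5@(0,2) a6@(0,0) a7@(0,0) a8@(0,0) a9@(0,0) | pheromone: 6 0 8 0 0 / 1 1 0 0 0 / 0 0 0 0 0 / 0 0 0 0 0
t=2: a0@(0,2) a1@(0,2) a2@(0,0) a3@(0,2) a4@(0,2) a5@(0,2) a6@(0,0) a7@(0,0) a8@(0,0) a9@(0,0) | pheromone: 10 0 12 0 0 / 0 0 0 0 0 / 0 0 0 0 0 / 0 0 0 0 0
t=3: a0@(0,2) a1@(0,2) a2@(0,0) a3@(0,2) a4@(0,2) a5@(0,2) a6@(0,0) a7@(0,0) a8@(0,0) a9@(0,0) | pheromone: 14 0 16 0 0 / 0 0 0 0 0 / 0 0 0 0 0 / 0 0 0 0 0
t=4: a0@(0,2) a1@(0,2) a2@(0,0) a3@(0,2) a4@(0,2) a5@(0,2) a6@(0,0) a7@(0,0) a8@(0,0) a9@(0,0) | pheromone: 18 0 20 0 0 / 0 0 0 0 0 / 0 0 0 0 0 / 0 0 0 0 0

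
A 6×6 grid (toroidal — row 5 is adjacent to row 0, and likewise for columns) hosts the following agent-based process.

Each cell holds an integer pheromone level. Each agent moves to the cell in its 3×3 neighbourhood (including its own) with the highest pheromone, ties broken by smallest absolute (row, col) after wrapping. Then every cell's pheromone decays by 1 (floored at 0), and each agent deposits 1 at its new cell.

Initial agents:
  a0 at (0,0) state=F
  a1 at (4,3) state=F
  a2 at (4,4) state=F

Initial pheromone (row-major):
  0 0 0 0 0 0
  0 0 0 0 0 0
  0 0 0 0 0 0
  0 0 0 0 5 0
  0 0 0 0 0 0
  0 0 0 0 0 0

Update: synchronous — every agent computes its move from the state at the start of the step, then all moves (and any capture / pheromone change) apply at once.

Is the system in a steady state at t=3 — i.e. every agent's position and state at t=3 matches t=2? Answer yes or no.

t=1: a0@(0,0) a1@(3,4) a2@(3,4) | pheromone: 1 0 0 0 0 0 / 0 0 0 0 0 0 / 0 0 0 0 0 0 / 0 0 0 0 6 0 / 0 0 0 0 0 0 / 0 0 0 0 0 0
t=2: a0@(0,0) a1@(3,4) a2@(3,4) | pheromone: 1 0 0 0 0 0 / 0 0 0 0 0 0 / 0 0 0 0 0 0 / 0 0 0 0 7 0 / 0 0 0 0 0 0 / 0 0 0 0 0 0
t=3: a0@(0,0) a1@(3,4) a2@(3,4) | pheromone: 1 0 0 0 0 0 / 0 0 0 0 0 0 / 0 0 0 0 0 0 / 0 0 0 0 8 0 / 0 0 0 0 0 0 / 0 0 0 0 0 0

yes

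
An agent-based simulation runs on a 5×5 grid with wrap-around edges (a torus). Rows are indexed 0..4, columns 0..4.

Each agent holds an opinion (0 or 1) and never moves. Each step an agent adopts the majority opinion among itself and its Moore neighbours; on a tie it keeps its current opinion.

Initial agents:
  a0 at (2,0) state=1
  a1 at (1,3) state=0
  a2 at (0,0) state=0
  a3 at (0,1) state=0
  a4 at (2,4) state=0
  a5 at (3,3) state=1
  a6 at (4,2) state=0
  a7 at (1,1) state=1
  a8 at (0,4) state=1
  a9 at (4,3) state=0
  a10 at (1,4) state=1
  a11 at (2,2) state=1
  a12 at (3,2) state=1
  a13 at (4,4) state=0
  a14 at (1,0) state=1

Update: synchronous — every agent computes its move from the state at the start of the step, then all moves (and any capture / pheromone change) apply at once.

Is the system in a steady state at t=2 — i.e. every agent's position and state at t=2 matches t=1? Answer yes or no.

no

t=1: a0@(2,0):1 a1@(1,3):1 a2@(0,0):1 a3@(0,1):0 a4@(2,4):1 a5@(3,3):0 a6@(4,2):0 a7@(1,1):1 a8@(0,4):0 a9@(4,3):0 a10@(1,4):1 a11@(2,2):1 a12@(3,2):1 a13@(4,4):0 a14@(1,0):1
t=2: a0@(2,0):1 a1@(1,3):1 a2@(0,0):1 a3@(0,1):1 a4@(2,4):1 a5@(3,3):0 a6@(4,2):0 a7@(1,1):1 a8@(0,4):1 a9@(4,3):0 a10@(1,4):1 a11@(2,2):1 a12@(3,2):0 a13@(4,4):0 a14@(1,0):1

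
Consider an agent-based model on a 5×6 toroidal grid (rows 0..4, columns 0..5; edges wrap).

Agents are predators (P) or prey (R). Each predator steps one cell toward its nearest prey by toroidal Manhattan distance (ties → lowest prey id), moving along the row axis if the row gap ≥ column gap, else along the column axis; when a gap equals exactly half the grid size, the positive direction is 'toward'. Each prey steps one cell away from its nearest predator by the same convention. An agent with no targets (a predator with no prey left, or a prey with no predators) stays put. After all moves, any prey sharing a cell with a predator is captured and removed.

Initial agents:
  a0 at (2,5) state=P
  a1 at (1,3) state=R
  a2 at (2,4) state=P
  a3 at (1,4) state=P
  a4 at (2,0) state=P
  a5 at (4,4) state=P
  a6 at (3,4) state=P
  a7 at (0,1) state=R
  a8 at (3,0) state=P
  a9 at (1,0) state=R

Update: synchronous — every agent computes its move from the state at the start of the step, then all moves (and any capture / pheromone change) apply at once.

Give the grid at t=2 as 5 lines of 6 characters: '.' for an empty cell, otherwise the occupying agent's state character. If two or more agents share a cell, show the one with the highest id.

P....P
PRPP..
...P..
.R....
R.....

t=1: a0@(1,5):P a1@(1,2):R a2@(1,4):P a3@(1,3):P a4@(1,0):P a5@(0,4):P a6@(2,4):P a7@(4,1):R a8@(2,0):P a9@(0,0):R
t=2: a0@(0,5):P a1@(1,1):R a2@(1,3):P a3@(1,2):P a4@(0,0):P a5@(0,5):P a6@(2,3):P a7@(3,1):R a8@(1,0):P a9@(4,0):R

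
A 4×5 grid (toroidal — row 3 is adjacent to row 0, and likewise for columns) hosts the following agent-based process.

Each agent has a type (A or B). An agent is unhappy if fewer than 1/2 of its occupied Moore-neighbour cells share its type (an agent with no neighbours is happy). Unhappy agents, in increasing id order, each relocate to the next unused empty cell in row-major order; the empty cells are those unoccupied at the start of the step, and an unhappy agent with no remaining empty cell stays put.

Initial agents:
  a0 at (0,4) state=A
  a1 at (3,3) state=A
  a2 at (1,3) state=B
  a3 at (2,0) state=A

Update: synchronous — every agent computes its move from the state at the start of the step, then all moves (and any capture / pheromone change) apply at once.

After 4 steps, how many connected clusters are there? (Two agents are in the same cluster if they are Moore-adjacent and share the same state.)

t=1: a0@(0,4):A a1@(3,3):A a2@(0,0):B a3@(2,0):A
t=2: a0@(0,4):A a1@(3,3):A a2@(0,1):B a3@(2,0):A
t=3: (unchanged — steady state)

3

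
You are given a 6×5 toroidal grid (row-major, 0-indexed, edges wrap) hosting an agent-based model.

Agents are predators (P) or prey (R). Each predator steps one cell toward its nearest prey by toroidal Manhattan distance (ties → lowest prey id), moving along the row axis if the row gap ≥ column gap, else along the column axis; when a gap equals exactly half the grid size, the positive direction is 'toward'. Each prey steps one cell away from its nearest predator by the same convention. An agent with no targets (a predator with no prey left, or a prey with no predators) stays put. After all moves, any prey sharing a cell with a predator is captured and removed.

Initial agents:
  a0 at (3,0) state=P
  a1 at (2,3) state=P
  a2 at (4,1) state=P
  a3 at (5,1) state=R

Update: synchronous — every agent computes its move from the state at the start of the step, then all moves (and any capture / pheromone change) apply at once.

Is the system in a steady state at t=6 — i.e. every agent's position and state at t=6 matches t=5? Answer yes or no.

no

t=1: a0@(4,0):P a1@(3,3):P a2@(5,1):P a3@(0,1):R
t=2: a0@(5,0):P a1@(4,3):P a2@(0,1):P a3@(1,1):R
t=3: a0@(0,0):P a1@(5,3):P a2@(1,1):P a3@(2,1):R
t=4: a0@(1,0):P a1@(0,3):P a2@(2,1):P a3@(3,1):R
t=5: a0@(2,0):P a1@(1,3):P a2@(3,1):P a3@(4,1):R
t=6: a0@(3,0):P a1@(2,3):P a2@(4,1):P a3@(5,1):R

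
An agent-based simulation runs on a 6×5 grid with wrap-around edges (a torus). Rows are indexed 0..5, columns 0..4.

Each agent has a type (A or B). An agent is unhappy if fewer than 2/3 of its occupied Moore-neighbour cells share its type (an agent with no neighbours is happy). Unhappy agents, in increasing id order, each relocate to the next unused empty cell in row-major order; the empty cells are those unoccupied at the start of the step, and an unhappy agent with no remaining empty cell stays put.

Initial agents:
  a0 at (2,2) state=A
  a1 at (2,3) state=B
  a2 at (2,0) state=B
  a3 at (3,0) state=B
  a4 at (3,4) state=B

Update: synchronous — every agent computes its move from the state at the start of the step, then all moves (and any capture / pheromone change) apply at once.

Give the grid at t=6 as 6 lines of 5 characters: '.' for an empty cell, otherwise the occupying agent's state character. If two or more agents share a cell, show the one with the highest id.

..AB.
.....
B....
B...B
.....
.....

t=1: a0@(0,0):A a1@(0,1):B a2@(2,0):B a3@(3,0):B a4@(3,4):B
t=2: a0@(0,2):A a1@(0,3):B a2@(2,0):B a3@(3,0):B a4@(3,4):B
t=3: a0@(0,0):A a1@(0,1):B a2@(2,0):B a3@(3,0):B a4@(3,4):B
t=4: a0@(0,2):A a1@(0,3):B a2@(2,0):B a3@(3,0):B a4@(3,4):B
t=5: a0@(0,0):A a1@(0,1):B a2@(2,0):B a3@(3,0):B a4@(3,4):B
t=6: a0@(0,2):A a1@(0,3):B a2@(2,0):B a3@(3,0):B a4@(3,4):B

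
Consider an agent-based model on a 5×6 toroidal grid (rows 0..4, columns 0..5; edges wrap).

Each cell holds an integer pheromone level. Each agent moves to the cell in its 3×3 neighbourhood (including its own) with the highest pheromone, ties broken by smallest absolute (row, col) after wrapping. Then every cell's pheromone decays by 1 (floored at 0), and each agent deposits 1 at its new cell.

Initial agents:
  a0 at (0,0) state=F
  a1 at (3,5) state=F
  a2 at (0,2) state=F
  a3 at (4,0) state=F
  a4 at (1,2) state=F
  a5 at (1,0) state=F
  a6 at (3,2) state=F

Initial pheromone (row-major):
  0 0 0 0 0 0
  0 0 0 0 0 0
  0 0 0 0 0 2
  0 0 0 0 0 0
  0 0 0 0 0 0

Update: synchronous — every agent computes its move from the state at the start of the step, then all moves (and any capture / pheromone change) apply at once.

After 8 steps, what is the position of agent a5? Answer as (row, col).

(2, 5)

t=1: a0@(0,0) a1@(2,5) a2@(0,1) a3@(0,0) a4@(0,1) a5@(2,5) a6@(2,1) | pheromone: 2 2 0 0 0 0 / 0 0 0 0 0 0 / 0 1 0 0 0 3 / 0 0 0 0 0 0 / 0 0 0 0 0 0
t=2: a0@(0,0) a1@(2,5) a2@(0,0) a3@(0,0) a4@(0,0) a5@(2,5) a6@(2,1) | pheromone: 5 1 0 0 0 0 / 0 0 0 0 0 0 / 0 1 0 0 0 4 / 0 0 0 0 0 0 / 0 0 0 0 0 0
t=3: a0@(0,0) a1@(2,5) a2@(0,0) a3@(0,0) a4@(0,0) a5@(2,5) a6@(2,1) | pheromone: 8 0 0 0 0 0 / 0 0 0 0 0 0 / 0 1 0 0 0 5 / 0 0 0 0 0 0 / 0 0 0 0 0 0
t=4: a0@(0,0) a1@(2,5) a2@(0,0) a3@(0,0) a4@(0,0) a5@(2,5) a6@(2,1) | pheromone: 11 0 0 0 0 0 / 0 0 0 0 0 0 / 0 1 0 0 0 6 / 0 0 0 0 0 0 / 0 0 0 0 0 0
t=5: a0@(0,0) a1@(2,5) a2@(0,0) a3@(0,0) a4@(0,0) a5@(2,5) a6@(2,1) | pheromone: 14 0 0 0 0 0 / 0 0 0 0 0 0 / 0 1 0 0 0 7 / 0 0 0 0 0 0 / 0 0 0 0 0 0
t=6: a0@(0,0) a1@(2,5) a2@(0,0) a3@(0,0) a4@(0,0) a5@(2,5) a6@(2,1) | pheromone: 17 0 0 0 0 0 / 0 0 0 0 0 0 / 0 1 0 0 0 8 / 0 0 0 0 0 0 / 0 0 0 0 0 0
t=7: a0@(0,0) a1@(2,5) a2@(0,0) a3@(0,0) a4@(0,0) a5@(2,5) a6@(2,1) | pheromone: 20 0 0 0 0 0 / 0 0 0 0 0 0 / 0 1 0 0 0 9 / 0 0 0 0 0 0 / 0 0 0 0 0 0
t=8: a0@(0,0) a1@(2,5) a2@(0,0) a3@(0,0) a4@(0,0) a5@(2,5) a6@(2,1) | pheromone: 23 0 0 0 0 0 / 0 0 0 0 0 0 / 0 1 0 0 0 10 / 0 0 0 0 0 0 / 0 0 0 0 0 0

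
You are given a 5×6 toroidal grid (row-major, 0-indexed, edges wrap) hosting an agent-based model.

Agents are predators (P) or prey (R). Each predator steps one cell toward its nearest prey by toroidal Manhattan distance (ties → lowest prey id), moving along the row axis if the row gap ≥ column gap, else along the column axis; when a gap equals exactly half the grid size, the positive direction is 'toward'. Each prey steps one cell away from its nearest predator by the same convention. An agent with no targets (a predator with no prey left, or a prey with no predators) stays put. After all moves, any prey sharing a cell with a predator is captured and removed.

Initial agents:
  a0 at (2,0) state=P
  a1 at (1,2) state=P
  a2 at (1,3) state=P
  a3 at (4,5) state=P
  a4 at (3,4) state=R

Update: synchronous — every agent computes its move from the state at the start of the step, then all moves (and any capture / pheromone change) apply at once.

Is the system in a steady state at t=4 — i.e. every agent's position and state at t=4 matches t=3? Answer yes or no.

t=1: a0@(2,5):P a1@(2,2):P a2@(2,3):P a3@(3,5):P a4@(2,4):R
t=2: a0@(2,4):P a1@(2,3):P a2@(2,4):P a3@(2,5):P
t=3: (unchanged — steady state)

yes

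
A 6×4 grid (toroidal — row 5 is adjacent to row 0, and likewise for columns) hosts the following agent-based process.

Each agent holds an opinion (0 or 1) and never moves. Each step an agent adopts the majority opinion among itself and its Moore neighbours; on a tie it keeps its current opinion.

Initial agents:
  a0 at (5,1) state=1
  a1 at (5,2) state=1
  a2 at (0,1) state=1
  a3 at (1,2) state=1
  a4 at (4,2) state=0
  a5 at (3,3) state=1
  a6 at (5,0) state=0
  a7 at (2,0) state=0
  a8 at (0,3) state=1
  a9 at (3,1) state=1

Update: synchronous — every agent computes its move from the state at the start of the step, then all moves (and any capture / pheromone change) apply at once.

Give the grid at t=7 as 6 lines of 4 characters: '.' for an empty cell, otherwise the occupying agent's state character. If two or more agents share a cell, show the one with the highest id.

.1.1
..1.
1...
.1.1
..1.
111.

t=1: a0@(5,1):1 a1@(5,2):1 a2@(0,1):1 a3@(1,2):1 a4@(4,2):1 a5@(3,3):0 a6@(5,0):1 a7@(2,0):1 a8@(0,3):1 a9@(3,1):0
t=2: a0@(5,1):1 a1@(5,2):1 a2@(0,1):1 a3@(1,2):1 a4@(4,2):1 a5@(3,3):1 a6@(5,0):1 a7@(2,0):0 a8@(0,3):1 a9@(3,1):1
t=3: a0@(5,1):1 a1@(5,2):1 a2@(0,1):1 a3@(1,2):1 a4@(4,2):1 a5@(3,3):1 a6@(5,0):1 a7@(2,0):1 a8@(0,3):1 a9@(3,1):1
t=4: (unchanged — steady state)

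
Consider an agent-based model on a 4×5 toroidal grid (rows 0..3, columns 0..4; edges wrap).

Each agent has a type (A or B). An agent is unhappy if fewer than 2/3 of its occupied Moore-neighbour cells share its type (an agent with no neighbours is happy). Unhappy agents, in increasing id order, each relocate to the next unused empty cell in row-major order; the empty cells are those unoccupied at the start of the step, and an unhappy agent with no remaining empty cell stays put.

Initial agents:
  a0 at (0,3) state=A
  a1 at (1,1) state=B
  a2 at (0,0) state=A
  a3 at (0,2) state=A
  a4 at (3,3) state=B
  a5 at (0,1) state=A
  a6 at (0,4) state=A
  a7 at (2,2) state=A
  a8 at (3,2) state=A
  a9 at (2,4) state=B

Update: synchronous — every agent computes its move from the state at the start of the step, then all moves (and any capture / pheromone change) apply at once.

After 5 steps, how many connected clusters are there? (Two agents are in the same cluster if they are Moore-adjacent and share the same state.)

2

t=1: a0@(0,3):A a1@(1,0):B a2@(0,0):A a3@(1,2):A a4@(1,3):B a5@(0,1):A a6@(0,4):A a7@(1,4):A a8@(3,2):A a9@(2,4):B
t=2: a0@(0,3):A a1@(0,2):B a2@(0,0):A a3@(1,2):A a4@(1,1):B a5@(0,1):A a6@(2,0):A a7@(2,1):A a8@(3,2):A a9@(2,4):B
t=3: a0@(0,3):A a1@(0,4):B a2@(1,0):A a3@(1,3):A a4@(1,4):B a5@(2,2):A a6@(2,3):A a7@(2,1):A a8@(3,2):A a9@(3,0):B
t=4: a0@(0,0):A a1@(0,1):B a2@(0,2):A a3@(1,1):A a4@(1,2):B a5@(2,2):A a6@(2,3):A a7@(2,1):A a8@(3,2):A a9@(2,0):B
t=5: a0@(0,3):A a1@(0,4):B a2@(1,0):A a3@(1,3):A a4@(1,4):B a5@(2,2):A a6@(2,3):A a7@(2,4):A a8@(3,2):A a9@(3,0):B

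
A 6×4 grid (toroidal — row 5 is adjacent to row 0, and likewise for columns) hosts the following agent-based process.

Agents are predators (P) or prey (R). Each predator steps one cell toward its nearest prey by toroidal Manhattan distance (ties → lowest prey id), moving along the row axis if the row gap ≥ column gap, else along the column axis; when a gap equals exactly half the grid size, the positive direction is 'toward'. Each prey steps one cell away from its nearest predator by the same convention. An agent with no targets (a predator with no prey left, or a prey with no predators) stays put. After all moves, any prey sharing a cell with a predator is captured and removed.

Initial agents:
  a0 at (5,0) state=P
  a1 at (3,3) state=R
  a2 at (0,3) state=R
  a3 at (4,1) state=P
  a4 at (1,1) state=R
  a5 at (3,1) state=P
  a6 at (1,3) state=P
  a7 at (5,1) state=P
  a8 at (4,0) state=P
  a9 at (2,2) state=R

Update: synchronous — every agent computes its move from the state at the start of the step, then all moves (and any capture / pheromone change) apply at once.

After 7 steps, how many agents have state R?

t=1: a0@(0,0):P a2@(5,3):R a3@(4,2):P a5@(3,2):P a6@(0,3):P a7@(0,1):P a8@(3,0):P a9@(1,2):R
t=2: a0@(5,0):P a2@(4,3):R a3@(5,2):P a5@(2,2):P a6@(5,3):P a7@(1,1):P a8@(4,0):P a9@(0,2):R
t=3: a0@(4,0):P a2@(3,3):R a3@(0,2):P a5@(1,2):P a6@(4,3):P a7@(0,1):P a8@(4,3):P
t=4: a0@(3,0):P a2@(2,3):R a3@(1,2):P a5@(2,2):P a6@(3,3):P a7@(1,1):P a8@(3,3):P
t=5: a0@(2,0):P a3@(2,2):P a5@(2,3):P a6@(2,3):P a7@(1,2):P a8@(2,3):P
t=6: (unchanged — steady state)

0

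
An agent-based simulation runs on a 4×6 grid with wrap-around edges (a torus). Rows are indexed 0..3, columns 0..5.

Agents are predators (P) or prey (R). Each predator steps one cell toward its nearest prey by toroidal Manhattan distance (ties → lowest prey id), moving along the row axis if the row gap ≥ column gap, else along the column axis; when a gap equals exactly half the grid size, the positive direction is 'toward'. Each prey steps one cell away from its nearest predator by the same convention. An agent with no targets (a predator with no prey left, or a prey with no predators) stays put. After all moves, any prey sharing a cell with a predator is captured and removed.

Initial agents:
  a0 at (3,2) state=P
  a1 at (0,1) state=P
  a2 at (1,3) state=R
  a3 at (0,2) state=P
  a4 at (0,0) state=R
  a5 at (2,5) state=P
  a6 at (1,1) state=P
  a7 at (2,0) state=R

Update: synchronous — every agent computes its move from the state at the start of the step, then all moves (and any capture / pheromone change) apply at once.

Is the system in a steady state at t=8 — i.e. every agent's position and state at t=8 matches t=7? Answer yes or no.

yes

t=1: a0@(0,2):P a1@(0,0):P a2@(2,3):R a3@(1,2):P a4@(0,5):R a5@(2,0):P a6@(1,2):P a7@(2,1):R
t=2: a0@(1,2):P a1@(0,5):P a2@(3,3):R a3@(2,2):P a4@(0,4):R a5@(2,1):P a6@(2,2):P
t=3: a0@(2,2):P a1@(0,4):P a2@(0,3):R a3@(3,2):P a4@(0,3):R a5@(2,2):P a6@(3,2):P
t=4: a0@(3,2):P a1@(0,3):P a3@(0,2):P a5@(3,2):P a6@(0,2):P
t=5: (unchanged — steady state)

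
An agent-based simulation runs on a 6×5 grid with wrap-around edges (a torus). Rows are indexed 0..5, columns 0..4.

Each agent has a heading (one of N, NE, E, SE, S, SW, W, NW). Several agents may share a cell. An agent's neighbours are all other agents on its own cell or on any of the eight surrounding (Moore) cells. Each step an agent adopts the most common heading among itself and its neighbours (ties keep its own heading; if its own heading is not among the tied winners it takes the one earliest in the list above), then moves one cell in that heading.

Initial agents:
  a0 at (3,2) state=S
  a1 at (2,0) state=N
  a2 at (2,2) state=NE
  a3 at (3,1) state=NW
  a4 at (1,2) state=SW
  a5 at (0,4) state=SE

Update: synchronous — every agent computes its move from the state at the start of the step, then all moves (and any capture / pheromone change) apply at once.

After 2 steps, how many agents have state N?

t=1: a0@(4,2):S a1@(1,0):N a2@(1,3):NE a3@(2,0):NW a4@(2,1):SW a5@(1,0):SE
t=2: a0@(5,2):S a1@(0,0):N a2@(0,4):NE a3@(1,4):NW a4@(3,0):SW a5@(2,1):SE

1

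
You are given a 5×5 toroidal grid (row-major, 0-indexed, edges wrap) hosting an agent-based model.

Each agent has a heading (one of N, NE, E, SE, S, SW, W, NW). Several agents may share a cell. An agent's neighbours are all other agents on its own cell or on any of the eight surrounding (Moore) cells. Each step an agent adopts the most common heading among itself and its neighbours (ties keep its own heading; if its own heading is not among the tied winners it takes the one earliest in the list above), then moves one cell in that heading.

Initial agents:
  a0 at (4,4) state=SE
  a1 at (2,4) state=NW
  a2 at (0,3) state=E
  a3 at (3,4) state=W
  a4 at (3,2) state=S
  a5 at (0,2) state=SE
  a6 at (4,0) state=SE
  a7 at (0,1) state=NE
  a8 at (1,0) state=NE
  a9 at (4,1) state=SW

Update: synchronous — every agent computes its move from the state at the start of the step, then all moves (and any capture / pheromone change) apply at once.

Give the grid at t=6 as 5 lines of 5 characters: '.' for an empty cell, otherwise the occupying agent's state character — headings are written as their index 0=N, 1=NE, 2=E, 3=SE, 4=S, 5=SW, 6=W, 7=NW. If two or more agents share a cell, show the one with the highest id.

333..
...33
.....
.....
3....

t=1: a0@(0,0):SE a1@(1,3):NW a2@(1,4):SE a3@(4,0):SE a4@(4,2):S a5@(1,3):SE a6@(0,1):SE a7@(4,2):NE a8@(0,1):NE a9@(0,2):SE
t=2: a0@(1,1):SE a1@(2,4):SE a2@(2,0):SE a3@(0,1):SE a4@(3,3):NE a5@(2,4):SE a6@(1,2):SE a7@(3,3):NE a8@(1,2):SE a9@(1,3):SE
t=3: a0@(2,2):SE a1@(3,0):SE a2@(3,1):SE a3@(1,2):SE a4@(2,4):NE a5@(3,0):SE a6@(2,3):SE a7@(2,4):NE a8@(2,3):SE a9@(2,4):SE
t=4: a0@(3,3):SE a1@(4,1):SE a2@(4,2):SE a3@(2,3):SE a4@(3,0):SE a5@(4,1):SE a6@(3,4):SE a7@(3,0):SE a8@(3,4):SE a9@(3,0):SE
t=5: a0@(4,4):SE a1@(0,2):SE a2@(0,3):SE a3@(3,4):SE a4@(4,1):SE a5@(0,2):SE a6@(4,0):SE a7@(4,1):SE a8@(4,0):SE a9@(4,1):SE
t=6: a0@(0,0):SE a1@(1,3):SE a2@(1,4):SE a3@(4,0):SE a4@(0,2):SE a5@(1,3):SE a6@(0,1):SE a7@(0,2):SE a8@(0,1):SE a9@(0,2):SE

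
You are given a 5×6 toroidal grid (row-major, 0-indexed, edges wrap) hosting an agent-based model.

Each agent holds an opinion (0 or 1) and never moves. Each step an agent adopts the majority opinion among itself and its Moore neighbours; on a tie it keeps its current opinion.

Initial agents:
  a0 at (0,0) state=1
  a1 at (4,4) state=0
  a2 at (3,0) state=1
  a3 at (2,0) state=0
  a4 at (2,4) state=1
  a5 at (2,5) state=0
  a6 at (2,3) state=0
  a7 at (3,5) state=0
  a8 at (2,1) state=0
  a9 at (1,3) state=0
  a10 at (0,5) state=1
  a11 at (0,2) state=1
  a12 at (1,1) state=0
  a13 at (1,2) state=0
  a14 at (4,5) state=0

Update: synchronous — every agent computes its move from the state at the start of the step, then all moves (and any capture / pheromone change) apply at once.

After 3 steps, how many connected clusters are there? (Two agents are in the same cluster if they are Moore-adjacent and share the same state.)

2

t=1: a0@(0,0):1 a1@(4,4):0 a2@(3,0):0 a3@(2,0):0 a4@(2,4):0 a5@(2,5):0 a6@(2,3):0 a7@(3,5):0 a8@(2,1):0 a9@(1,3):0 a10@(0,5):1 a11@(0,2):0 a12@(1,1):0 a13@(1,2):0 a14@(4,5):0
t=2: (unchanged — steady state)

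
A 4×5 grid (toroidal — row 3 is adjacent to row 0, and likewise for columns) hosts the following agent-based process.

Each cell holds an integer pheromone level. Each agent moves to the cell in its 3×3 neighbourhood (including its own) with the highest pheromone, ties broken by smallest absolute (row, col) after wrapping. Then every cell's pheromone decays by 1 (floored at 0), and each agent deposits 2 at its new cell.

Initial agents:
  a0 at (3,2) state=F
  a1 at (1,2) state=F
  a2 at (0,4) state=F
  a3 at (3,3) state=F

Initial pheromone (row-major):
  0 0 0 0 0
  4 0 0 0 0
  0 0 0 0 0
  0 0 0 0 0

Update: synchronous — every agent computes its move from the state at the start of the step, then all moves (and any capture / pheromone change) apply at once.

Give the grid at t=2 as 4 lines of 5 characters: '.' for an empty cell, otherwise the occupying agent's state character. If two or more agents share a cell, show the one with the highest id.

.F...
F....
.....
.....

t=1: a0@(0,1) a1@(0,1) a2@(1,0) a3@(0,2) | pheromone: 0 4 2 0 0 / 5 0 0 0 0 / 0 0 0 0 0 / 0 0 0 0 0
t=2: a0@(1,0) a1@(1,0) a2@(1,0) a3@(0,1) | pheromone: 0 5 1 0 0 / 10 0 0 0 0 / 0 0 0 0 0 / 0 0 0 0 0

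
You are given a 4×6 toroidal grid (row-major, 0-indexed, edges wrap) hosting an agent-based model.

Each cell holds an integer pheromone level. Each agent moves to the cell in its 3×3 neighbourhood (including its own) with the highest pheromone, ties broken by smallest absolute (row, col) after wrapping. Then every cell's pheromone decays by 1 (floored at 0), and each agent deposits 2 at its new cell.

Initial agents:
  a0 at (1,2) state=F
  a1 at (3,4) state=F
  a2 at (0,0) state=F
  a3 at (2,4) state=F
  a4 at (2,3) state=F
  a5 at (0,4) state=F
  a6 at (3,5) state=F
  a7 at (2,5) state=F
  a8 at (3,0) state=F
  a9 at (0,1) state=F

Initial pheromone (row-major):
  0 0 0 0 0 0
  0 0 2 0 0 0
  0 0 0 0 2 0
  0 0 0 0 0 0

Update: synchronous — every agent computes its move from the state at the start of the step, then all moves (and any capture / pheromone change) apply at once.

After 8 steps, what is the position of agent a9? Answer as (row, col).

t=1: a0@(1,2) a1@(2,4) a2@(0,0) a3@(2,4) a4@(1,2) a5@(0,3) a6@(2,4) a7@(2,4) a8@(0,0) a9@(1,2) | pheromone: 4 0 0 2 0 0 / 0 0 7 0 0 0 / 0 0 0 0 9 0 / 0 0 0 0 0 0
t=2: a0@(1,2) a1@(2,4) a2@(0,0) a3@(2,4) a4@(1,2) a5@(1,2) a6@(2,4) a7@(2,4) a8@(0,0) a9@(1,2) | pheromone: 7 0 0 1 0 0 / 0 0 14 0 0 0 / 0 0 0 0 16 0 / 0 0 0 0 0 0
t=3: a0@(1,2) a1@(2,4) a2@(0,0) a3@(2,4) a4@(1,2) a5@(1,2) a6@(2,4) a7@(2,4) a8@(0,0) a9@(1,2) | pheromone: 10 0 0 0 0 0 / 0 0 21 0 0 0 / 0 0 0 0 23 0 / 0 0 0 0 0 0
t=4: a0@(1,2) a1@(2,4) a2@(0,0) a3@(2,4) a4@(1,2) a5@(1,2) a6@(2,4) a7@(2,4) a8@(0,0) a9@(1,2) | pheromone: 13 0 0 0 0 0 / 0 0 28 0 0 0 / 0 0 0 0 30 0 / 0 0 0 0 0 0
t=5: a0@(1,2) a1@(2,4) a2@(0,0) a3@(2,4) a4@(1,2) a5@(1,2) a6@(2,4) a7@(2,4) a8@(0,0) a9@(1,2) | pheromone: 16 0 0 0 0 0 / 0 0 35 0 0 0 / 0 0 0 0 37 0 / 0 0 0 0 0 0
t=6: a0@(1,2) a1@(2,4) a2@(0,0) a3@(2,4) a4@(1,2) a5@(1,2) a6@(2,4) a7@(2,4) a8@(0,0) a9@(1,2) | pheromone: 19 0 0 0 0 0 / 0 0 42 0 0 0 / 0 0 0 0 44 0 / 0 0 0 0 0 0
t=7: a0@(1,2) a1@(2,4) a2@(0,0) a3@(2,4) a4@(1,2) a5@(1,2) a6@(2,4) a7@(2,4) a8@(0,0) a9@(1,2) | pheromone: 22 0 0 0 0 0 / 0 0 49 0 0 0 / 0 0 0 0 51 0 / 0 0 0 0 0 0
t=8: a0@(1,2) a1@(2,4) a2@(0,0) a3@(2,4) a4@(1,2) a5@(1,2) a6@(2,4) a7@(2,4) a8@(0,0) a9@(1,2) | pheromone: 25 0 0 0 0 0 / 0 0 56 0 0 0 / 0 0 0 0 58 0 / 0 0 0 0 0 0

(1, 2)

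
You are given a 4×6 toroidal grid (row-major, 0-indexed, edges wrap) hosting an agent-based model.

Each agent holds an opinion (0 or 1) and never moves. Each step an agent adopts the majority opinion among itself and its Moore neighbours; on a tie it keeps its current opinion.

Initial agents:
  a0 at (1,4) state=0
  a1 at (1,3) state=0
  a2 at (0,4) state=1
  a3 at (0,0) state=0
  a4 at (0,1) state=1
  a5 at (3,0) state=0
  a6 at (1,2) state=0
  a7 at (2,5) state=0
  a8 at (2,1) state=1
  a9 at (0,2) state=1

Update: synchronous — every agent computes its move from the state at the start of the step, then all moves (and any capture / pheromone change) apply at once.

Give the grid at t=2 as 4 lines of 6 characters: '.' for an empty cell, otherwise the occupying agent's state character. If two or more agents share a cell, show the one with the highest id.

t=1: a0@(1,4):0 a1@(1,3):0 a2@(0,4):0 a3@(0,0):0 a4@(0,1):0 a5@(3,0):0 a6@(1,2):1 a7@(2,5):0 a8@(2,1):0 a9@(0,2):1
t=2: a0@(1,4):0 a1@(1,3):0 a2@(0,4):0 a3@(0,0):0 a4@(0,1):0 a5@(3,0):0 a6@(1,2):0 a7@(2,5):0 a8@(2,1):0 a9@(0,2):1

001.0.
..000.
.0...0
0.....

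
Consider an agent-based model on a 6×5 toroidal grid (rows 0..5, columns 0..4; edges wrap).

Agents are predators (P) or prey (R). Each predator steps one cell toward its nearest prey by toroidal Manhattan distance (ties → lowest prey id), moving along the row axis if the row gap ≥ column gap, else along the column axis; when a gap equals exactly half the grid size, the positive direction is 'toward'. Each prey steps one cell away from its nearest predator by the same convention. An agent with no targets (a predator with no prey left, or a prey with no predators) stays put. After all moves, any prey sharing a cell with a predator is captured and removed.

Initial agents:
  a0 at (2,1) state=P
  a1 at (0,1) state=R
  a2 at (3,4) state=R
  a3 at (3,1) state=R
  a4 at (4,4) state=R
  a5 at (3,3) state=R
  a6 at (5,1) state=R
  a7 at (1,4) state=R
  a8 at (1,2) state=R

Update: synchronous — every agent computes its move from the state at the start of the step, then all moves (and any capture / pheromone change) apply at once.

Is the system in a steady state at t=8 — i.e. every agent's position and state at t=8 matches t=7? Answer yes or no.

t=1: a0@(3,1):P a1@(5,1):R a2@(3,3):R a3@(4,1):R a4@(5,4):R a5@(3,4):R a6@(4,1):R a7@(1,3):R a8@(0,2):R
t=2: a0@(4,1):P a1@(0,1):R a2@(3,4):R a3@(5,1):R a4@(0,4):R a5@(3,3):R a6@(5,1):R a7@(0,3):R a8@(5,2):R
t=3: a0@(5,1):P a1@(1,1):R a2@(3,3):R a3@(0,1):R a4@(1,4):R a5@(3,4):R a6@(0,1):R a7@(1,3):R a8@(0,2):R
t=4: a0@(0,1):P a1@(2,1):R a2@(2,3):R a3@(1,1):R a4@(2,4):R a5@(2,4):R a6@(1,1):R a7@(2,3):R a8@(1,2):R
t=5: a0@(1,1):P a1@(3,1):R a2@(3,3):R a3@(2,1):R a4@(3,4):R a5@(3,4):R a6@(2,1):R a7@(3,3):R a8@(2,2):R
t=6: a0@(2,1):P a1@(4,1):R a2@(4,3):R a3@(3,1):R a4@(4,4):R a5@(4,4):R a6@(3,1):R a7@(4,3):R a8@(3,2):R
t=7: a0@(3,1):P a1@(5,1):R a2@(5,3):R a3@(4,1):R a4@(5,4):R a5@(5,4):R a6@(4,1):R a7@(5,3):R a8@(4,2):R
t=8: a0@(4,1):P a1@(0,1):R a2@(0,3):R a3@(5,1):R a4@(0,4):R a5@(0,4):R a6@(5,1):R a7@(0,3):R a8@(5,2):R

no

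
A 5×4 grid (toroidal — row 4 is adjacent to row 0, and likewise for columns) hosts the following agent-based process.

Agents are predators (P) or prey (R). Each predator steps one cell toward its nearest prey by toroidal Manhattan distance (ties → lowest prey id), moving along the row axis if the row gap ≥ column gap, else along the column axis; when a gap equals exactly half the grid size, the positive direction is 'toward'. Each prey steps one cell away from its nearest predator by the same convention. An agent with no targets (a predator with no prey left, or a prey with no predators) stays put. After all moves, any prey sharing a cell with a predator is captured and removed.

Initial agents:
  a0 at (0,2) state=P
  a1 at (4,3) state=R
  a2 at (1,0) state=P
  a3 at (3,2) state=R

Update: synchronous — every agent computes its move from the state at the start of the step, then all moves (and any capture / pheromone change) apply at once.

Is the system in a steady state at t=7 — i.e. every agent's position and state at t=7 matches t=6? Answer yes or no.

no

t=1: a0@(4,2):P a1@(3,3):R a2@(0,0):P a3@(2,2):R
t=2: a0@(3,2):P a1@(2,3):R a2@(4,0):P a3@(1,2):R
t=3: a0@(2,2):P a1@(1,3):R a2@(3,0):P a3@(0,2):R
t=4: a0@(1,2):P a1@(0,3):R a2@(2,0):P a3@(4,2):R
t=5: a0@(0,2):P a1@(4,3):R a2@(1,0):P a3@(3,2):R
t=6: a0@(4,2):P a1@(3,3):R a2@(0,0):P a3@(2,2):R
t=7: a0@(3,2):P a1@(2,3):R a2@(4,0):P a3@(1,2):R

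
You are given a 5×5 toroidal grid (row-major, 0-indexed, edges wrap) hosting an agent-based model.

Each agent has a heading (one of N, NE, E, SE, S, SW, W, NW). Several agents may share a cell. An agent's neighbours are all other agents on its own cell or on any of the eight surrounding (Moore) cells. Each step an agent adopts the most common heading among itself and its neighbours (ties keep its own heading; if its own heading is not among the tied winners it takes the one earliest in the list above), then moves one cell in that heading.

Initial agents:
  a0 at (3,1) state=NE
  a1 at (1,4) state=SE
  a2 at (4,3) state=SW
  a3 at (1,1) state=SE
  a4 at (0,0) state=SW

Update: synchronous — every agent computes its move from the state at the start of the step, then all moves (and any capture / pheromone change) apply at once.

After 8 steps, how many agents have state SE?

4

t=1: a0@(2,2):NE a1@(2,0):SE a2@(0,2):SW a3@(2,2):SE a4@(1,1):SE
t=2: a0@(3,3):SE a1@(3,1):SE a2@(1,1):SW a3@(3,3):SE a4@(2,2):SE
t=3: a0@(4,4):SE a1@(4,2):SE a2@(2,0):SW a3@(4,4):SE a4@(3,3):SE
t=4: a0@(0,0):SE a1@(0,3):SE a2@(3,4):SW a3@(0,0):SE a4@(4,4):SE
t=5: a0@(1,1):SE a1@(1,4):SE a2@(4,3):SW a3@(1,1):SE a4@(0,0):SE
t=6: a0@(2,2):SE a1@(2,0):SE a2@(0,2):SW a3@(2,2):SE a4@(1,1):SE
t=7: a0@(3,3):SE a1@(3,1):SE a2@(1,1):SW a3@(3,3):SE a4@(2,2):SE
t=8: a0@(4,4):SE a1@(4,2):SE a2@(2,0):SW a3@(4,4):SE a4@(3,3):SE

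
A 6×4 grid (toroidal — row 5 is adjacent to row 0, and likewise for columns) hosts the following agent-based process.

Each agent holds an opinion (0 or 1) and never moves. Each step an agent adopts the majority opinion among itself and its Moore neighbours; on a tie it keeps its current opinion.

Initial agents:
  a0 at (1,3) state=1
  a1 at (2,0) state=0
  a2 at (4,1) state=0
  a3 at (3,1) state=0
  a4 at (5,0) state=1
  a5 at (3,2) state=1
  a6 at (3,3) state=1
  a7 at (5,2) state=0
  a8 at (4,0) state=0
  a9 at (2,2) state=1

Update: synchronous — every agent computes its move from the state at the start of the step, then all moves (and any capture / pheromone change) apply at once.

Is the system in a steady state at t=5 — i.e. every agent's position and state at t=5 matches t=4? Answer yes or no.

t=1: a0@(1,3):1 a1@(2,0):0 a2@(4,1):0 a3@(3,1):0 a4@(5,0):0 a5@(3,2):1 a6@(3,3):1 a7@(5,2):0 a8@(4,0):0 a9@(2,2):1
t=2: (unchanged — steady state)

yes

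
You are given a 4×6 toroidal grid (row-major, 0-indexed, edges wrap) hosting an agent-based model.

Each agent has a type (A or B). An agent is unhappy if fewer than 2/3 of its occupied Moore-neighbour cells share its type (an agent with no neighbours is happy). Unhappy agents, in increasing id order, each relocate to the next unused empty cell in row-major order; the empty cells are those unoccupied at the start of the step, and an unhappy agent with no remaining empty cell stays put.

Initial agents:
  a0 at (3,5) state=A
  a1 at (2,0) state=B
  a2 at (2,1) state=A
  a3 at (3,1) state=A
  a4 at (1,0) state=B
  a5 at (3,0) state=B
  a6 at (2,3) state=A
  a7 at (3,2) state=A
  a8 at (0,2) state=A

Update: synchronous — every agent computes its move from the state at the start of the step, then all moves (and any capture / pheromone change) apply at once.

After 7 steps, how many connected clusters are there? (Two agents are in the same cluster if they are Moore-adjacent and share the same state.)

2

t=1: a0@(0,0):A a1@(0,1):B a2@(0,3):A a3@(0,4):A a4@(0,5):B a5@(1,1):B a6@(2,3):A a7@(3,2):A a8@(0,2):A
t=2: a0@(1,0):A a1@(1,2):B a2@(0,3):A a3@(1,3):A a4@(1,4):B a5@(1,5):B a6@(2,3):A a7@(3,2):A a8@(2,0):A
t=3: a0@(0,0):A a1@(0,1):B a2@(0,2):A a3@(0,4):A a4@(0,5):B a5@(1,1):B a6@(2,1):A a7@(3,2):A a8@(2,2):A
t=4: a0@(0,3):A a1@(1,0):B a2@(1,2):A a3@(1,3):A a4@(1,4):B a5@(1,5):B a6@(2,1):A a7@(3,2):A a8@(2,2):A
t=5: a0@(0,3):A a1@(0,0):B a2@(1,2):A a3@(1,3):A a4@(0,1):B a5@(1,5):B a6@(2,1):A a7@(3,2):A a8@(2,2):A
t=6: a0@(0,3):A a1@(0,0):B a2@(1,2):A a3@(1,3):A a4@(0,2):B a5@(1,5):B a6@(2,1):A a7@(3,2):A a8@(2,2):A
t=7: a0@(0,3):A a1@(0,0):B a2@(1,2):A a3@(1,3):A a4@(0,1):B a5@(1,5):B a6@(2,1):A a7@(3,2):A a8@(2,2):A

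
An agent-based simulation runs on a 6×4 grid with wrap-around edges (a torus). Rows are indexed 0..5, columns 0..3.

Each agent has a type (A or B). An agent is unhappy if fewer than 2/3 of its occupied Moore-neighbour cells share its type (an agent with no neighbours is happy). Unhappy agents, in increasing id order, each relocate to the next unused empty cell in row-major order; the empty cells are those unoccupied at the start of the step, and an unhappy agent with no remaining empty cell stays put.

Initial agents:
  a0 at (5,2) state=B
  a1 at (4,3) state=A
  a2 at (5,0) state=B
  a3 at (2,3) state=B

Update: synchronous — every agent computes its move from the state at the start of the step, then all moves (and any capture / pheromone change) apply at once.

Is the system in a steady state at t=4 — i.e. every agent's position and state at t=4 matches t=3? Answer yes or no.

no

t=1: a0@(0,0):B a1@(0,1):A a2@(0,2):B a3@(2,3):B
t=2: a0@(0,3):B a1@(1,0):A a2@(1,1):B a3@(2,3):B
t=3: a0@(0,0):B a1@(0,1):A a2@(0,2):B a3@(1,2):B
t=4: a0@(0,3):B a1@(1,0):A a2@(1,1):B a3@(1,3):B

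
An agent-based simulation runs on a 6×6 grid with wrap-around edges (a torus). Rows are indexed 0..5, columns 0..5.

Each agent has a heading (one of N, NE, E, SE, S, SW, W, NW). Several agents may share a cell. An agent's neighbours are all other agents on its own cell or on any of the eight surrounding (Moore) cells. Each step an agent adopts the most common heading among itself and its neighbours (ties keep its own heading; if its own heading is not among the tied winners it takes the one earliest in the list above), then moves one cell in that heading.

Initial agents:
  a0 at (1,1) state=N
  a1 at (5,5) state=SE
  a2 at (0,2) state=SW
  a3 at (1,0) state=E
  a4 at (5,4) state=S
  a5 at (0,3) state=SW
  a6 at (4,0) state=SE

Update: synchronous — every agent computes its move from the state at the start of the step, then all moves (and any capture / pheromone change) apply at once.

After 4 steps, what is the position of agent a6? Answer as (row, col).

(2, 4)

t=1: a0@(0,1):N a1@(0,0):SE a2@(1,1):SW a3@(1,1):E a4@(0,4):S a5@(1,2):SW a6@(5,1):SE
t=2: a0@(1,2):SE a1@(1,1):SE a2@(2,0):SW a3@(2,0):SW a4@(1,4):S a5@(2,1):SW a6@(0,2):SE
t=3: a0@(2,3):SE a1@(2,2):SE a2@(3,5):SW a3@(3,5):SW a4@(2,4):S a5@(3,0):SW a6@(1,3):SE
t=4: a0@(3,4):SE a1@(3,3):SE a2@(4,4):SW a3@(4,4):SW a4@(3,5):SE a5@(4,5):SW a6@(2,4):SE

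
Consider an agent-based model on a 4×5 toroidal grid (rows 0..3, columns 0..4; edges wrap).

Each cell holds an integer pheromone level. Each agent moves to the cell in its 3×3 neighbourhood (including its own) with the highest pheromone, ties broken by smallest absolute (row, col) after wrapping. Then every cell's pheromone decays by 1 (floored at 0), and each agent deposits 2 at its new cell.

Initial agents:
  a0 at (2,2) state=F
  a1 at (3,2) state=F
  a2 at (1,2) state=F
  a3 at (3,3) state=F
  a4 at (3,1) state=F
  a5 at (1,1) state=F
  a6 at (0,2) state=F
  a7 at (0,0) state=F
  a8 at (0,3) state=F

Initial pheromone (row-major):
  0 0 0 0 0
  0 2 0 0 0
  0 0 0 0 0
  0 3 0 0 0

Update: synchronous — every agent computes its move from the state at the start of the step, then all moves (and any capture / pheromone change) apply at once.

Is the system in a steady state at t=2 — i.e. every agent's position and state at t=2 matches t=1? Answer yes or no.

t=1: a0@(3,1) a1@(3,1) a2@(1,1) a3@(0,2) a4@(3,1) a5@(1,1) a6@(3,1) a7@(3,1) a8@(0,2) | pheromone: 0 0 4 0 0 / 0 5 0 0 0 / 0 0 0 0 0 / 0 12 0 0 0
t=2: a0@(3,1) a1@(3,1) a2@(1,1) a3@(3,1) a4@(3,1) a5@(1,1) a6@(3,1) a7@(3,1) a8@(3,1) | pheromone: 0 0 3 0 0 / 0 8 0 0 0 / 0 0 0 0 0 / 0 25 0 0 0

no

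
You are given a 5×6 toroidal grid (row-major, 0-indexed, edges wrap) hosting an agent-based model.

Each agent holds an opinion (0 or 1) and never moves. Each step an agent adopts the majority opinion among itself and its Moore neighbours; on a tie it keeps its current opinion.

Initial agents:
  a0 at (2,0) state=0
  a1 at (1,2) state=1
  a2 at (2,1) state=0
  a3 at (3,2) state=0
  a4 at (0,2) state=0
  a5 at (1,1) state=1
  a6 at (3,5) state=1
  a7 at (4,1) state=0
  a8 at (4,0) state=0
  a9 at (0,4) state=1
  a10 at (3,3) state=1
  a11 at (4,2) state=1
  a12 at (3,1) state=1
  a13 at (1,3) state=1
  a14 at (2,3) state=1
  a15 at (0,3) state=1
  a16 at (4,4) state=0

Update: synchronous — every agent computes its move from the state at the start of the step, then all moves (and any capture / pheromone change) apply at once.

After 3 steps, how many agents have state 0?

6

t=1: a0@(2,0):1 a1@(1,2):1 a2@(2,1):0 a3@(3,2):1 a4@(0,2):1 a5@(1,1):0 a6@(3,5):0 a7@(4,1):0 a8@(4,0):0 a9@(0,4):1 a10@(3,3):1 a11@(4,2):1 a12@(3,1):0 a13@(1,3):1 a14@(2,3):1 a15@(0,3):1 a16@(4,4):1
t=2: a0@(2,0):0 a1@(1,2):1 a2@(2,1):0 a3@(3,2):1 a4@(0,2):1 a5@(1,1):1 a6@(3,5):0 a7@(4,1):0 a8@(4,0):0 a9@(0,4):1 a10@(3,3):1 a11@(4,2):1 a12@(3,1):0 a13@(1,3):1 a14@(2,3):1 a15@(0,3):1 a16@(4,4):1
t=3: (unchanged — steady state)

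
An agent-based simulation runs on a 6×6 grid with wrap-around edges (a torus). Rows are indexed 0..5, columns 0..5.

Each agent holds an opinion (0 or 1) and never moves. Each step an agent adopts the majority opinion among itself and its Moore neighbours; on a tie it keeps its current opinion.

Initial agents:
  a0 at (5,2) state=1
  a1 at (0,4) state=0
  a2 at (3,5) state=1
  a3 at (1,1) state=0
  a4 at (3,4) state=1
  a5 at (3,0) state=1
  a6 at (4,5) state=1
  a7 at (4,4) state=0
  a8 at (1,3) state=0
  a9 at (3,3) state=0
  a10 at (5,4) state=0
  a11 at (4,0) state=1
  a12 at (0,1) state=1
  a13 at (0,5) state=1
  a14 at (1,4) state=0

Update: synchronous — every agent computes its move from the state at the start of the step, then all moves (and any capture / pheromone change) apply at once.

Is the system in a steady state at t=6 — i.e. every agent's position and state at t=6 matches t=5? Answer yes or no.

yes

t=1: a0@(5,2):1 a1@(0,4):0 a2@(3,5):1 a3@(1,1):0 a4@(3,4):1 a5@(3,0):1 a6@(4,5):1 a7@(4,4):0 a8@(1,3):0 a9@(3,3):0 a10@(5,4):0 a11@(4,0):1 a12@(0,1):1 a13@(0,5):0 a14@(1,4):0
t=2: (unchanged — steady state)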